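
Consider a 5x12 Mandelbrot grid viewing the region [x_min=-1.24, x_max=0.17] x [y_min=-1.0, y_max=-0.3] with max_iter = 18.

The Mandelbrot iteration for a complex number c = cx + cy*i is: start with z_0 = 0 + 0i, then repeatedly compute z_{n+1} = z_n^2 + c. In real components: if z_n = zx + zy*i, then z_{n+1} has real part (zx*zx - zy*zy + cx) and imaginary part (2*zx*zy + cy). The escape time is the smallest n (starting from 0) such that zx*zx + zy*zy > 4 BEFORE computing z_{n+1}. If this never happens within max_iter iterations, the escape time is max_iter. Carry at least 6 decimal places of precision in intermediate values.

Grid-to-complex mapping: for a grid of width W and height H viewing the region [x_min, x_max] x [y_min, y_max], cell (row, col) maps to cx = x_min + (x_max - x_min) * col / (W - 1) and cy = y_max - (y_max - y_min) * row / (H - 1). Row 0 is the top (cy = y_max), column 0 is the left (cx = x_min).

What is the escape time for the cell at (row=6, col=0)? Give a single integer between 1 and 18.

z_0 = 0 + 0i, c = -1.2400 + -0.6818i
Iter 1: z = -1.2400 + -0.6818i, |z|^2 = 2.0025
Iter 2: z = -0.1673 + 1.0091i, |z|^2 = 1.0462
Iter 3: z = -2.2303 + -1.0194i, |z|^2 = 6.0134
Escaped at iteration 3

Answer: 3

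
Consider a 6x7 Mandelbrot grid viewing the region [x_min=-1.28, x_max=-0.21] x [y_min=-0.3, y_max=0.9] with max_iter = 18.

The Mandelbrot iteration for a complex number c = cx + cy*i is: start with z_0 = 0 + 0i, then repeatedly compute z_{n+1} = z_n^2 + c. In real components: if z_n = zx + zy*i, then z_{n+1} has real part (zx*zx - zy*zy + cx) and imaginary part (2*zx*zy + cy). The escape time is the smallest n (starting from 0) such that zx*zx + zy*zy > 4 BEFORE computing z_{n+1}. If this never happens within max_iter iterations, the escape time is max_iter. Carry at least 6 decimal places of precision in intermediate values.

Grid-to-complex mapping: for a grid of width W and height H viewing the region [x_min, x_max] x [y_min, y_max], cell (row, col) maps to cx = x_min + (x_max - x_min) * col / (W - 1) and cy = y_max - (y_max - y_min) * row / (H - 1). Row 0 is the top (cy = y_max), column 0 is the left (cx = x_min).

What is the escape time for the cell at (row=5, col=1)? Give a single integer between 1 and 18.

Answer: 18

Derivation:
z_0 = 0 + 0i, c = -1.0660 + -0.1000i
Iter 1: z = -1.0660 + -0.1000i, |z|^2 = 1.1464
Iter 2: z = 0.0604 + 0.1132i, |z|^2 = 0.0165
Iter 3: z = -1.0752 + -0.0863i, |z|^2 = 1.1634
Iter 4: z = 0.0825 + 0.0857i, |z|^2 = 0.0141
Iter 5: z = -1.0665 + -0.0859i, |z|^2 = 1.1448
Iter 6: z = 0.0641 + 0.0831i, |z|^2 = 0.0110
Iter 7: z = -1.0688 + -0.0893i, |z|^2 = 1.1503
Iter 8: z = 0.0684 + 0.0910i, |z|^2 = 0.0129
Iter 9: z = -1.0696 + -0.0876i, |z|^2 = 1.1517
Iter 10: z = 0.0704 + 0.0873i, |z|^2 = 0.0126
Iter 11: z = -1.0687 + -0.0877i, |z|^2 = 1.1497
Iter 12: z = 0.0684 + 0.0875i, |z|^2 = 0.0123
Iter 13: z = -1.0690 + -0.0880i, |z|^2 = 1.1505
Iter 14: z = 0.0690 + 0.0882i, |z|^2 = 0.0125
Iter 15: z = -1.0690 + -0.0878i, |z|^2 = 1.1505
Iter 16: z = 0.0691 + 0.0878i, |z|^2 = 0.0125
Iter 17: z = -1.0689 + -0.0879i, |z|^2 = 1.1503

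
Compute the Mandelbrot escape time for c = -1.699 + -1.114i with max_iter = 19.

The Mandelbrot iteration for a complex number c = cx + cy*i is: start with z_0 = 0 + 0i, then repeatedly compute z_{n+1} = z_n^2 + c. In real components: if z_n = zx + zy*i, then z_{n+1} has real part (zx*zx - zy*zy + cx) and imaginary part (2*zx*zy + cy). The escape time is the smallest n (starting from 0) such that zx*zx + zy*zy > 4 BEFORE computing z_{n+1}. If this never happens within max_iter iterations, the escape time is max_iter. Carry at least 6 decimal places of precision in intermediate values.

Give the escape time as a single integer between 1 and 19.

Answer: 1

Derivation:
z_0 = 0 + 0i, c = -1.6990 + -1.1140i
Iter 1: z = -1.6990 + -1.1140i, |z|^2 = 4.1276
Escaped at iteration 1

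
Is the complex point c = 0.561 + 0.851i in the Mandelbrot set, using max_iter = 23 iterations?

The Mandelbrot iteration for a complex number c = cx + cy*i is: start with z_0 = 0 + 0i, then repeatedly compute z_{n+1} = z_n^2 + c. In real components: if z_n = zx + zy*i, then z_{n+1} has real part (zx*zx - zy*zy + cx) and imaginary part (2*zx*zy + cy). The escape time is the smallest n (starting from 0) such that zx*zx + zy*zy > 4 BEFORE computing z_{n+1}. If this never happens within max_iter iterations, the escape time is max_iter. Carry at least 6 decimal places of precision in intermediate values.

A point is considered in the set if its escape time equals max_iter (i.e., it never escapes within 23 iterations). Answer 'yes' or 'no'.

Answer: no

Derivation:
z_0 = 0 + 0i, c = 0.5610 + 0.8510i
Iter 1: z = 0.5610 + 0.8510i, |z|^2 = 1.0389
Iter 2: z = 0.1515 + 1.8058i, |z|^2 = 3.2840
Iter 3: z = -2.6770 + 1.3982i, |z|^2 = 9.1216
Escaped at iteration 3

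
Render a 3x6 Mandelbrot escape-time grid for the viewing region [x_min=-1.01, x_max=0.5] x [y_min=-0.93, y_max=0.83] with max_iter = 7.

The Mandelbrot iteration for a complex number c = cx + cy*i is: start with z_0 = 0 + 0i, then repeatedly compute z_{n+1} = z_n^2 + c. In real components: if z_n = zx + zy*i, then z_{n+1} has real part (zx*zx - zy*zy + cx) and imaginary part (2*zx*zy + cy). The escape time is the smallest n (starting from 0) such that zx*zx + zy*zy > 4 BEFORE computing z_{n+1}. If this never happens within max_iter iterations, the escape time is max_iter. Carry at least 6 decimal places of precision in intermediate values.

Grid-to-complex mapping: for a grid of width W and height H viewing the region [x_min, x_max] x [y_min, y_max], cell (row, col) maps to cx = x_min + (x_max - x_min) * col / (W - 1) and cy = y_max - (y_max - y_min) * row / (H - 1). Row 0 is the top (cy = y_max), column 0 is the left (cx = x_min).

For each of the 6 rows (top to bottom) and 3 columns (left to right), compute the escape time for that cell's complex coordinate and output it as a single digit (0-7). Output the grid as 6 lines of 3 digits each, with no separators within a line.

(row=0, col=0): c = -1.0100 + 0.8300i → escape time 3
(row=0, col=1): c = -0.2550 + 0.8300i → escape time 7
(row=0, col=2): c = 0.5000 + 0.8300i → escape time 3
(row=1, col=0): c = -1.0100 + 0.4780i → escape time 5
(row=1, col=1): c = -0.2550 + 0.4780i → escape time 7
(row=1, col=2): c = 0.5000 + 0.4780i → escape time 5
(row=2, col=0): c = -1.0100 + 0.1260i → escape time 7
(row=2, col=1): c = -0.2550 + 0.1260i → escape time 7
(row=2, col=2): c = 0.5000 + 0.1260i → escape time 5
(row=3, col=0): c = -1.0100 + -0.2260i → escape time 7
(row=3, col=1): c = -0.2550 + -0.2260i → escape time 7
(row=3, col=2): c = 0.5000 + -0.2260i → escape time 5
(row=4, col=0): c = -1.0100 + -0.5780i → escape time 5
(row=4, col=1): c = -0.2550 + -0.5780i → escape time 7
(row=4, col=2): c = 0.5000 + -0.5780i → escape time 4
(row=5, col=0): c = -1.0100 + -0.9300i → escape time 3
(row=5, col=1): c = -0.2550 + -0.9300i → escape time 7
(row=5, col=2): c = 0.5000 + -0.9300i → escape time 3

Answer: 373
575
775
775
574
373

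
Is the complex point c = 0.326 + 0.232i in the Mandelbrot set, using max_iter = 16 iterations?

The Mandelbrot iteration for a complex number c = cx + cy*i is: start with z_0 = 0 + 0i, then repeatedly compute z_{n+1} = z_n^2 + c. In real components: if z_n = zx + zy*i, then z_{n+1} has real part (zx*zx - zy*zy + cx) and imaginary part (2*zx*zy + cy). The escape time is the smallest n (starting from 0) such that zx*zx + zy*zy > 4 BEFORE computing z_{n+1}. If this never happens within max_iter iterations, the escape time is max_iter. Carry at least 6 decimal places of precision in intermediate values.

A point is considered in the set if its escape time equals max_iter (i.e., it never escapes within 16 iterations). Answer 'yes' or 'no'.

Answer: yes

Derivation:
z_0 = 0 + 0i, c = 0.3260 + 0.2320i
Iter 1: z = 0.3260 + 0.2320i, |z|^2 = 0.1601
Iter 2: z = 0.3785 + 0.3833i, |z|^2 = 0.2901
Iter 3: z = 0.3223 + 0.5221i, |z|^2 = 0.3765
Iter 4: z = 0.1573 + 0.5686i, |z|^2 = 0.3480
Iter 5: z = 0.0275 + 0.4109i, |z|^2 = 0.1696
Iter 6: z = 0.1579 + 0.2546i, |z|^2 = 0.0897
Iter 7: z = 0.2861 + 0.3124i, |z|^2 = 0.1795
Iter 8: z = 0.3103 + 0.4108i, |z|^2 = 0.2650
Iter 9: z = 0.2535 + 0.4869i, |z|^2 = 0.3014
Iter 10: z = 0.1532 + 0.4789i, |z|^2 = 0.2528
Iter 11: z = 0.1201 + 0.3787i, |z|^2 = 0.1579
Iter 12: z = 0.1970 + 0.3230i, |z|^2 = 0.1431
Iter 13: z = 0.2605 + 0.3593i, |z|^2 = 0.1969
Iter 14: z = 0.2648 + 0.4192i, |z|^2 = 0.2458
Iter 15: z = 0.2204 + 0.4540i, |z|^2 = 0.2547
Did not escape in 16 iterations → in set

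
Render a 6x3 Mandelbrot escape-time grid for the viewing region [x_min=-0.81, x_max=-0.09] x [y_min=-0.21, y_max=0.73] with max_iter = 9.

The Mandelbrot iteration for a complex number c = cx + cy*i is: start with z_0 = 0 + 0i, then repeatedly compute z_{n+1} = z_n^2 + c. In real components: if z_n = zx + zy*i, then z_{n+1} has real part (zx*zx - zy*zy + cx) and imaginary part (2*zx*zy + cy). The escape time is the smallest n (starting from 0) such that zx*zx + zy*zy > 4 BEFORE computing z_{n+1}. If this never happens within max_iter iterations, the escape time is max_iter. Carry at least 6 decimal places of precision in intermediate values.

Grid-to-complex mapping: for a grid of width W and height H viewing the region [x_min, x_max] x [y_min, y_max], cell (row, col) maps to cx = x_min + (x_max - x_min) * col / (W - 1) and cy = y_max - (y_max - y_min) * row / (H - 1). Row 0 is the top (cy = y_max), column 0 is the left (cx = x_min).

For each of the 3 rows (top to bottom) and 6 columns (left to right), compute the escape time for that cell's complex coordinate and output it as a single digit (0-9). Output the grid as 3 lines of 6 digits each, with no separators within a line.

(row=0, col=0): c = -0.8100 + 0.7300i → escape time 4
(row=0, col=1): c = -0.6660 + 0.7300i → escape time 5
(row=0, col=2): c = -0.5220 + 0.7300i → escape time 6
(row=0, col=3): c = -0.3780 + 0.7300i → escape time 7
(row=0, col=4): c = -0.2340 + 0.7300i → escape time 9
(row=0, col=5): c = -0.0900 + 0.7300i → escape time 9
(row=1, col=0): c = -0.8100 + 0.2600i → escape time 9
(row=1, col=1): c = -0.6660 + 0.2600i → escape time 9
(row=1, col=2): c = -0.5220 + 0.2600i → escape time 9
(row=1, col=3): c = -0.3780 + 0.2600i → escape time 9
(row=1, col=4): c = -0.2340 + 0.2600i → escape time 9
(row=1, col=5): c = -0.0900 + 0.2600i → escape time 9
(row=2, col=0): c = -0.8100 + -0.2100i → escape time 9
(row=2, col=1): c = -0.6660 + -0.2100i → escape time 9
(row=2, col=2): c = -0.5220 + -0.2100i → escape time 9
(row=2, col=3): c = -0.3780 + -0.2100i → escape time 9
(row=2, col=4): c = -0.2340 + -0.2100i → escape time 9
(row=2, col=5): c = -0.0900 + -0.2100i → escape time 9

Answer: 456799
999999
999999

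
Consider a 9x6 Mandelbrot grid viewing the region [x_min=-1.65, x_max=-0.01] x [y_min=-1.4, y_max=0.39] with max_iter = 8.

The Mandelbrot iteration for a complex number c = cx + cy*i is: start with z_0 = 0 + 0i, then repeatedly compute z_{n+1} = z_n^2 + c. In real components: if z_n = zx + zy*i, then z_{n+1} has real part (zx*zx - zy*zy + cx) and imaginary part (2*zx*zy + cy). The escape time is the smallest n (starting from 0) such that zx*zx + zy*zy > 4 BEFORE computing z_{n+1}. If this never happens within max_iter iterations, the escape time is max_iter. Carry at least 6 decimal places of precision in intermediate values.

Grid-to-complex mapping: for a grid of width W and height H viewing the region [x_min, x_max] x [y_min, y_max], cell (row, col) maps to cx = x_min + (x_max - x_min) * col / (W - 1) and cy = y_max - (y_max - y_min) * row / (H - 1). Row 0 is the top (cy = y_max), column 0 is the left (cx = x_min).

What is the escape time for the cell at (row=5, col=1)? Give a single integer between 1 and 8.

z_0 = 0 + 0i, c = -1.4450 + -1.4000i
Iter 1: z = -1.4450 + -1.4000i, |z|^2 = 4.0480
Escaped at iteration 1

Answer: 1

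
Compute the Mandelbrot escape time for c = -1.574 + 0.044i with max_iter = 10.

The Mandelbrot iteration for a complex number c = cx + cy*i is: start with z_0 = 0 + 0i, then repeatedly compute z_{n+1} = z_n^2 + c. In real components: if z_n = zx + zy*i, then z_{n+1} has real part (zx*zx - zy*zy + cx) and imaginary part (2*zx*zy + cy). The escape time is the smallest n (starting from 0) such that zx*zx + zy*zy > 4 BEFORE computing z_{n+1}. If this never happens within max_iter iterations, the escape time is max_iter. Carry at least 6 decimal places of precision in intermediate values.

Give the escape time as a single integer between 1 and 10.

Answer: 8

Derivation:
z_0 = 0 + 0i, c = -1.5740 + 0.0440i
Iter 1: z = -1.5740 + 0.0440i, |z|^2 = 2.4794
Iter 2: z = 0.9015 + -0.0945i, |z|^2 = 0.8217
Iter 3: z = -0.7702 + -0.1264i, |z|^2 = 0.6091
Iter 4: z = -0.9968 + 0.2387i, |z|^2 = 1.0507
Iter 5: z = -0.6373 + -0.4319i, |z|^2 = 0.5927
Iter 6: z = -1.3544 + 0.5945i, |z|^2 = 2.1879
Iter 7: z = -0.0931 + -1.5665i, |z|^2 = 2.4625
Iter 8: z = -4.0191 + 0.3355i, |z|^2 = 16.2660
Escaped at iteration 8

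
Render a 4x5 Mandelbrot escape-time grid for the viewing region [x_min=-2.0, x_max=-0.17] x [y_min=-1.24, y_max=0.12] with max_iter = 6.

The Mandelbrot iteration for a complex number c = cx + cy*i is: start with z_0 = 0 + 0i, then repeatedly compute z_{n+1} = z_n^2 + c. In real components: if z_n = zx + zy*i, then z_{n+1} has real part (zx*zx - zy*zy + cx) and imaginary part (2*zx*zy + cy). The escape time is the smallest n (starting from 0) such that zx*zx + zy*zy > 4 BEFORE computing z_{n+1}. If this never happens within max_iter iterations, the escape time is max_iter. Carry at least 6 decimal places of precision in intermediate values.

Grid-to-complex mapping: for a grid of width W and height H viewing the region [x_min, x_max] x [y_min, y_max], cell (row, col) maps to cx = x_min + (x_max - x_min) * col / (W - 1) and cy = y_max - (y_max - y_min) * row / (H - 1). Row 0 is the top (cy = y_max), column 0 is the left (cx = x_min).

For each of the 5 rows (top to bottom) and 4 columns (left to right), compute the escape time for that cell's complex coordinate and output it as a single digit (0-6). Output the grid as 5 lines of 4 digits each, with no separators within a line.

Answer: 1666
1666
1366
1346
1233

Derivation:
(row=0, col=0): c = -2.0000 + 0.1200i → escape time 1
(row=0, col=1): c = -1.3900 + 0.1200i → escape time 6
(row=0, col=2): c = -0.7800 + 0.1200i → escape time 6
(row=0, col=3): c = -0.1700 + 0.1200i → escape time 6
(row=1, col=0): c = -2.0000 + -0.2200i → escape time 1
(row=1, col=1): c = -1.3900 + -0.2200i → escape time 6
(row=1, col=2): c = -0.7800 + -0.2200i → escape time 6
(row=1, col=3): c = -0.1700 + -0.2200i → escape time 6
(row=2, col=0): c = -2.0000 + -0.5600i → escape time 1
(row=2, col=1): c = -1.3900 + -0.5600i → escape time 3
(row=2, col=2): c = -0.7800 + -0.5600i → escape time 6
(row=2, col=3): c = -0.1700 + -0.5600i → escape time 6
(row=3, col=0): c = -2.0000 + -0.9000i → escape time 1
(row=3, col=1): c = -1.3900 + -0.9000i → escape time 3
(row=3, col=2): c = -0.7800 + -0.9000i → escape time 4
(row=3, col=3): c = -0.1700 + -0.9000i → escape time 6
(row=4, col=0): c = -2.0000 + -1.2400i → escape time 1
(row=4, col=1): c = -1.3900 + -1.2400i → escape time 2
(row=4, col=2): c = -0.7800 + -1.2400i → escape time 3
(row=4, col=3): c = -0.1700 + -1.2400i → escape time 3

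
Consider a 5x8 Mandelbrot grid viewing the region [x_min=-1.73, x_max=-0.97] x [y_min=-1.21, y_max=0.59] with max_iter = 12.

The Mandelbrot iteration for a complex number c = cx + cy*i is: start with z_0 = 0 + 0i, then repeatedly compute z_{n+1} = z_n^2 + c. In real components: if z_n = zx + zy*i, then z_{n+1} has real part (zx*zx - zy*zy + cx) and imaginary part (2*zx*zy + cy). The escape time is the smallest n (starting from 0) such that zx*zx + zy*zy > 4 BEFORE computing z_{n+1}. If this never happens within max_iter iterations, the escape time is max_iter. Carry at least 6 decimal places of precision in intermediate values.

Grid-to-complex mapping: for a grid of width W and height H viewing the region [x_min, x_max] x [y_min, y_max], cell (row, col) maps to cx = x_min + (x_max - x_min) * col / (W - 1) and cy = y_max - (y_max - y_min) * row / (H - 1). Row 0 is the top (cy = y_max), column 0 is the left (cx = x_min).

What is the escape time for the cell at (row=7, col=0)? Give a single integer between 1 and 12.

z_0 = 0 + 0i, c = -1.7300 + -1.2100i
Iter 1: z = -1.7300 + -1.2100i, |z|^2 = 4.4570
Escaped at iteration 1

Answer: 1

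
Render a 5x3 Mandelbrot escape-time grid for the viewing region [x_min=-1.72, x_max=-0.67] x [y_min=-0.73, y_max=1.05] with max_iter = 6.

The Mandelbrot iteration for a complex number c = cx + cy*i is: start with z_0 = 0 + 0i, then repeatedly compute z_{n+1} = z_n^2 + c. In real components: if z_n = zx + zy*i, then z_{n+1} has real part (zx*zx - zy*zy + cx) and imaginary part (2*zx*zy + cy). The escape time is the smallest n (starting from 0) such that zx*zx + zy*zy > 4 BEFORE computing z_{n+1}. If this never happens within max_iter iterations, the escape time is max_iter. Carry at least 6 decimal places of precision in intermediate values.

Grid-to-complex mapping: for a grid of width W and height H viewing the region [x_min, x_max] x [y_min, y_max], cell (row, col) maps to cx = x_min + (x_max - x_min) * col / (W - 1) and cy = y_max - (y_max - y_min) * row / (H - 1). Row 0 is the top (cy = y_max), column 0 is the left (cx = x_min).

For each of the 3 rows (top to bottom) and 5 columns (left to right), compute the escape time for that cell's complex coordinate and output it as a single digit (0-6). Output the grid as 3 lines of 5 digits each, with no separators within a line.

(row=0, col=0): c = -1.7200 + 1.0500i → escape time 1
(row=0, col=1): c = -1.4575 + 1.0500i → escape time 2
(row=0, col=2): c = -1.1950 + 1.0500i → escape time 3
(row=0, col=3): c = -0.9325 + 1.0500i → escape time 3
(row=0, col=4): c = -0.6700 + 1.0500i → escape time 3
(row=1, col=0): c = -1.7200 + 0.1600i → escape time 4
(row=1, col=1): c = -1.4575 + 0.1600i → escape time 6
(row=1, col=2): c = -1.1950 + 0.1600i → escape time 6
(row=1, col=3): c = -0.9325 + 0.1600i → escape time 6
(row=1, col=4): c = -0.6700 + 0.1600i → escape time 6
(row=2, col=0): c = -1.7200 + -0.7300i → escape time 3
(row=2, col=1): c = -1.4575 + -0.7300i → escape time 3
(row=2, col=2): c = -1.1950 + -0.7300i → escape time 3
(row=2, col=3): c = -0.9325 + -0.7300i → escape time 4
(row=2, col=4): c = -0.6700 + -0.7300i → escape time 5

Answer: 12333
46666
33345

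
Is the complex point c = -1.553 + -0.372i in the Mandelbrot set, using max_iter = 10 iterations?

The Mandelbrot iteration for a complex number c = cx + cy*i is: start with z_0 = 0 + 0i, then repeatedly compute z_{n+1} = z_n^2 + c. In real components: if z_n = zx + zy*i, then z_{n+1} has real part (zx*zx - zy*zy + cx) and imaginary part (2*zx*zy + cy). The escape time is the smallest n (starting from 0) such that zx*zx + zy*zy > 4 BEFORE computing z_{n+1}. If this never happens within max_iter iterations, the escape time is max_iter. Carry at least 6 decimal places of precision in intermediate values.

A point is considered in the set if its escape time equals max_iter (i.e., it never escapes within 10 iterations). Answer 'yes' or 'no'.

Answer: no

Derivation:
z_0 = 0 + 0i, c = -1.5530 + -0.3720i
Iter 1: z = -1.5530 + -0.3720i, |z|^2 = 2.5502
Iter 2: z = 0.7204 + 0.7834i, |z|^2 = 1.1328
Iter 3: z = -1.6478 + 0.7568i, |z|^2 = 3.2879
Iter 4: z = 0.5893 + -2.8661i, |z|^2 = 8.5616
Escaped at iteration 4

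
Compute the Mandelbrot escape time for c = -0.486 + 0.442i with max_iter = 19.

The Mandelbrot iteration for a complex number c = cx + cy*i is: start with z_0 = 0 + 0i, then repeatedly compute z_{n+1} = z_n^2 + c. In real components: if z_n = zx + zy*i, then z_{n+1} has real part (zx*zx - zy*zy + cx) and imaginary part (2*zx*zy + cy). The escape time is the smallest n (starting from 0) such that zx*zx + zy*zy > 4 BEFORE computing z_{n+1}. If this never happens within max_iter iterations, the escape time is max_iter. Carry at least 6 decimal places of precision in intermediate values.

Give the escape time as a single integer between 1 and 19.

z_0 = 0 + 0i, c = -0.4860 + 0.4420i
Iter 1: z = -0.4860 + 0.4420i, |z|^2 = 0.4316
Iter 2: z = -0.4452 + 0.0124i, |z|^2 = 0.1983
Iter 3: z = -0.2880 + 0.4310i, |z|^2 = 0.2687
Iter 4: z = -0.5888 + 0.1938i, |z|^2 = 0.3842
Iter 5: z = -0.1768 + 0.2138i, |z|^2 = 0.0770
Iter 6: z = -0.5004 + 0.3664i, |z|^2 = 0.3847
Iter 7: z = -0.3698 + 0.0753i, |z|^2 = 0.1424
Iter 8: z = -0.3549 + 0.3863i, |z|^2 = 0.2752
Iter 9: z = -0.5093 + 0.1678i, |z|^2 = 0.2875
Iter 10: z = -0.2548 + 0.2711i, |z|^2 = 0.1384
Iter 11: z = -0.4946 + 0.3038i, |z|^2 = 0.3369
Iter 12: z = -0.3337 + 0.1415i, |z|^2 = 0.1314
Iter 13: z = -0.3946 + 0.3476i, |z|^2 = 0.2766
Iter 14: z = -0.4511 + 0.1677i, |z|^2 = 0.2316
Iter 15: z = -0.3106 + 0.2908i, |z|^2 = 0.1810
Iter 16: z = -0.4740 + 0.2614i, |z|^2 = 0.2930
Iter 17: z = -0.3296 + 0.1942i, |z|^2 = 0.1463
Iter 18: z = -0.4151 + 0.3140i, |z|^2 = 0.2709

Answer: 19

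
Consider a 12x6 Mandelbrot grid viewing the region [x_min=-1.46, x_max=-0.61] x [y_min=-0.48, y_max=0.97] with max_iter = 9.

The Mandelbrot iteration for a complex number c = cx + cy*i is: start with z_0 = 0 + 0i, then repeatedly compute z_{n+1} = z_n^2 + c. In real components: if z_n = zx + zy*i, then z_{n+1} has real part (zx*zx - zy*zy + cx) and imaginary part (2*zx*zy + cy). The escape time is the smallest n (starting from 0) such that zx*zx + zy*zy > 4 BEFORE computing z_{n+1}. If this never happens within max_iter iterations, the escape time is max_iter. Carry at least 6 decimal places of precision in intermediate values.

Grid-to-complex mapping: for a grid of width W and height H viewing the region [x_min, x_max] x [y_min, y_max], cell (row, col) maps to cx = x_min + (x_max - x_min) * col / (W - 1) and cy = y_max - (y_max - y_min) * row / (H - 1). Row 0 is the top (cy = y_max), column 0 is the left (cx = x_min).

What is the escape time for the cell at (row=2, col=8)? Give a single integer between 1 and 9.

Answer: 7

Derivation:
z_0 = 0 + 0i, c = -0.8418 + 0.3900i
Iter 1: z = -0.8418 + 0.3900i, |z|^2 = 0.8608
Iter 2: z = -0.2853 + -0.2666i, |z|^2 = 0.1525
Iter 3: z = -0.8315 + 0.5421i, |z|^2 = 0.9853
Iter 4: z = -0.4443 + -0.5116i, |z|^2 = 0.4591
Iter 5: z = -0.9061 + 0.8445i, |z|^2 = 1.5343
Iter 6: z = -0.7340 + -1.1405i, |z|^2 = 1.8395
Iter 7: z = -1.6040 + 2.0642i, |z|^2 = 6.8337
Escaped at iteration 7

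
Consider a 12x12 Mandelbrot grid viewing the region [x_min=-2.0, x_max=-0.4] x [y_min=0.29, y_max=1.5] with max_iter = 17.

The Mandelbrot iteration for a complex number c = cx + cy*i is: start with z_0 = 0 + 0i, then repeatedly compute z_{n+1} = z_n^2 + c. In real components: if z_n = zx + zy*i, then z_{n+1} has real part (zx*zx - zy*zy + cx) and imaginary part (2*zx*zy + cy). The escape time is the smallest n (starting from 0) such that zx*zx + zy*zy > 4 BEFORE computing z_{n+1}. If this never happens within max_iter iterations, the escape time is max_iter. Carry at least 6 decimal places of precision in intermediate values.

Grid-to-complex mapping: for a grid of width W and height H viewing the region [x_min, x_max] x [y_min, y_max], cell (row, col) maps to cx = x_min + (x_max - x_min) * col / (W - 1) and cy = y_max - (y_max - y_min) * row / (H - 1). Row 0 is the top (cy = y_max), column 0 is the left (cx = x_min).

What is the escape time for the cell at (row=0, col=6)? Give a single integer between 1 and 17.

z_0 = 0 + 0i, c = -1.1273 + 1.5000i
Iter 1: z = -1.1273 + 1.5000i, |z|^2 = 3.5207
Iter 2: z = -2.1065 + -1.8818i, |z|^2 = 7.9787
Escaped at iteration 2

Answer: 2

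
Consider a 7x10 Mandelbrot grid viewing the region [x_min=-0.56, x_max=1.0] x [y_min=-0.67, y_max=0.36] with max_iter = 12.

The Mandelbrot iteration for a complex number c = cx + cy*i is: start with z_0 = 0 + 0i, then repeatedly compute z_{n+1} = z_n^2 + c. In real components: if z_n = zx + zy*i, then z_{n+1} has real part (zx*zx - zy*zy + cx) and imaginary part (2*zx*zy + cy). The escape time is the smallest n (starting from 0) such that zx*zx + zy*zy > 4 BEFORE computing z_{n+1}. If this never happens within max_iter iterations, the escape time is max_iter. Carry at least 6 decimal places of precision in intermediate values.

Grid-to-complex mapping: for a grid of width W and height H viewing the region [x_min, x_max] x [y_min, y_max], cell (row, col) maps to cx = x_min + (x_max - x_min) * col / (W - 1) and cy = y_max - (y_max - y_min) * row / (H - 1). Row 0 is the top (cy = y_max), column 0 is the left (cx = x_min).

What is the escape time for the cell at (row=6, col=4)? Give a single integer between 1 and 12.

Answer: 6

Derivation:
z_0 = 0 + 0i, c = 0.4800 + -0.3267i
Iter 1: z = 0.4800 + -0.3267i, |z|^2 = 0.3371
Iter 2: z = 0.6037 + -0.6403i, |z|^2 = 0.7744
Iter 3: z = 0.4345 + -1.0997i, |z|^2 = 1.3982
Iter 4: z = -0.5406 + -1.2823i, |z|^2 = 1.9365
Iter 5: z = -0.8721 + 1.0597i, |z|^2 = 1.8835
Iter 6: z = 0.1176 + -2.1750i, |z|^2 = 4.7445
Escaped at iteration 6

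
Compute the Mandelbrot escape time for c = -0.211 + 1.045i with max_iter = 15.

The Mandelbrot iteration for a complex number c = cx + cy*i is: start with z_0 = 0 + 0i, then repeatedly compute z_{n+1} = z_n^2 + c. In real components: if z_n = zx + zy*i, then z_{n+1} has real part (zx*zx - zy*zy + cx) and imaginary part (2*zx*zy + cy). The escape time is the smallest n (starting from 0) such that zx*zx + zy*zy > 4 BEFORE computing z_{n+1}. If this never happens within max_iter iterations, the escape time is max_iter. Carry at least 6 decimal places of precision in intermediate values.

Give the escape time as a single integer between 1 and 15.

z_0 = 0 + 0i, c = -0.2110 + 1.0450i
Iter 1: z = -0.2110 + 1.0450i, |z|^2 = 1.1365
Iter 2: z = -1.2585 + 0.6040i, |z|^2 = 1.9487
Iter 3: z = 1.0080 + -0.4753i, |z|^2 = 1.2420
Iter 4: z = 0.5792 + 0.0868i, |z|^2 = 0.3430
Iter 5: z = 0.1169 + 1.1455i, |z|^2 = 1.3259
Iter 6: z = -1.5096 + 1.3128i, |z|^2 = 4.0024
Escaped at iteration 6

Answer: 6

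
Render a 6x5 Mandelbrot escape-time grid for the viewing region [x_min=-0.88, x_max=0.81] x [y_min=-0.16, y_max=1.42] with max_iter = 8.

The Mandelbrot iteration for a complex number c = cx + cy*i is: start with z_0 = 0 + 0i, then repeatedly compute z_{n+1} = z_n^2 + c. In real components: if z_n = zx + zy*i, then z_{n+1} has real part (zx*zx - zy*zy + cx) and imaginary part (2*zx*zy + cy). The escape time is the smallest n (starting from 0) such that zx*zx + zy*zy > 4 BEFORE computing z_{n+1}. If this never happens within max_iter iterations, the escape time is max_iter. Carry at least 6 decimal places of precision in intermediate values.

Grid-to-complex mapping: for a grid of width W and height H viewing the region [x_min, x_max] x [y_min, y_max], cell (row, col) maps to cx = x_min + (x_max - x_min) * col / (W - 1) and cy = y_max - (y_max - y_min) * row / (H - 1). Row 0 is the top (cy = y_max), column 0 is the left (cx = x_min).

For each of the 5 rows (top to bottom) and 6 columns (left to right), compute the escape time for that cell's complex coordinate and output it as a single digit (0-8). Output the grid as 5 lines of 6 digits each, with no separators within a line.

(row=0, col=0): c = -0.8800 + 1.4200i → escape time 2
(row=0, col=1): c = -0.5420 + 1.4200i → escape time 2
(row=0, col=2): c = -0.2040 + 1.4200i → escape time 2
(row=0, col=3): c = 0.1340 + 1.4200i → escape time 2
(row=0, col=4): c = 0.4720 + 1.4200i → escape time 2
(row=0, col=5): c = 0.8100 + 1.4200i → escape time 2
(row=1, col=0): c = -0.8800 + 1.0250i → escape time 3
(row=1, col=1): c = -0.5420 + 1.0250i → escape time 4
(row=1, col=2): c = -0.2040 + 1.0250i → escape time 7
(row=1, col=3): c = 0.1340 + 1.0250i → escape time 4
(row=1, col=4): c = 0.4720 + 1.0250i → escape time 2
(row=1, col=5): c = 0.8100 + 1.0250i → escape time 2
(row=2, col=0): c = -0.8800 + 0.6300i → escape time 5
(row=2, col=1): c = -0.5420 + 0.6300i → escape time 8
(row=2, col=2): c = -0.2040 + 0.6300i → escape time 8
(row=2, col=3): c = 0.1340 + 0.6300i → escape time 8
(row=2, col=4): c = 0.4720 + 0.6300i → escape time 5
(row=2, col=5): c = 0.8100 + 0.6300i → escape time 3
(row=3, col=0): c = -0.8800 + 0.2350i → escape time 8
(row=3, col=1): c = -0.5420 + 0.2350i → escape time 8
(row=3, col=2): c = -0.2040 + 0.2350i → escape time 8
(row=3, col=3): c = 0.1340 + 0.2350i → escape time 8
(row=3, col=4): c = 0.4720 + 0.2350i → escape time 6
(row=3, col=5): c = 0.8100 + 0.2350i → escape time 3
(row=4, col=0): c = -0.8800 + -0.1600i → escape time 8
(row=4, col=1): c = -0.5420 + -0.1600i → escape time 8
(row=4, col=2): c = -0.2040 + -0.1600i → escape time 8
(row=4, col=3): c = 0.1340 + -0.1600i → escape time 8
(row=4, col=4): c = 0.4720 + -0.1600i → escape time 6
(row=4, col=5): c = 0.8100 + -0.1600i → escape time 3

Answer: 222222
347422
588853
888863
888863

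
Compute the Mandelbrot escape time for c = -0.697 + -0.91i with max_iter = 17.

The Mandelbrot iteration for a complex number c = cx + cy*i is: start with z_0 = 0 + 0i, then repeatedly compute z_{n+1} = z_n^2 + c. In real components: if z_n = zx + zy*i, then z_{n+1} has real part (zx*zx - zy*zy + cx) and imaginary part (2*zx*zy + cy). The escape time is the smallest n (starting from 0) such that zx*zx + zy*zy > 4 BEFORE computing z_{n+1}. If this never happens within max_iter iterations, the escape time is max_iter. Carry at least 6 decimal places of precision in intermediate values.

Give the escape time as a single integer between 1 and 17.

z_0 = 0 + 0i, c = -0.6970 + -0.9100i
Iter 1: z = -0.6970 + -0.9100i, |z|^2 = 1.3139
Iter 2: z = -1.0393 + 0.3585i, |z|^2 = 1.2087
Iter 3: z = 0.2546 + -1.6553i, |z|^2 = 2.8047
Iter 4: z = -3.3721 + -1.7528i, |z|^2 = 14.4430
Escaped at iteration 4

Answer: 4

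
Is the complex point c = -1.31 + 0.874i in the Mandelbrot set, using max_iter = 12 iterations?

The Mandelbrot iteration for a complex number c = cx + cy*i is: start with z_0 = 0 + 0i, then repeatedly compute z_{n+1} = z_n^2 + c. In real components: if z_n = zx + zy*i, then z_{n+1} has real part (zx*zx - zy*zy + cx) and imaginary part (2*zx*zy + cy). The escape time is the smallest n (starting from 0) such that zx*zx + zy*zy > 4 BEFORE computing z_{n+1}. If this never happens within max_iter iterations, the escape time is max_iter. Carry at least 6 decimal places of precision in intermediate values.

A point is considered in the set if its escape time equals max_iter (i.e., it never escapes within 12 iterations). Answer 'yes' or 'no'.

z_0 = 0 + 0i, c = -1.3100 + 0.8740i
Iter 1: z = -1.3100 + 0.8740i, |z|^2 = 2.4800
Iter 2: z = -0.3578 + -1.4159i, |z|^2 = 2.1327
Iter 3: z = -3.1867 + 1.8871i, |z|^2 = 13.7164
Escaped at iteration 3

Answer: no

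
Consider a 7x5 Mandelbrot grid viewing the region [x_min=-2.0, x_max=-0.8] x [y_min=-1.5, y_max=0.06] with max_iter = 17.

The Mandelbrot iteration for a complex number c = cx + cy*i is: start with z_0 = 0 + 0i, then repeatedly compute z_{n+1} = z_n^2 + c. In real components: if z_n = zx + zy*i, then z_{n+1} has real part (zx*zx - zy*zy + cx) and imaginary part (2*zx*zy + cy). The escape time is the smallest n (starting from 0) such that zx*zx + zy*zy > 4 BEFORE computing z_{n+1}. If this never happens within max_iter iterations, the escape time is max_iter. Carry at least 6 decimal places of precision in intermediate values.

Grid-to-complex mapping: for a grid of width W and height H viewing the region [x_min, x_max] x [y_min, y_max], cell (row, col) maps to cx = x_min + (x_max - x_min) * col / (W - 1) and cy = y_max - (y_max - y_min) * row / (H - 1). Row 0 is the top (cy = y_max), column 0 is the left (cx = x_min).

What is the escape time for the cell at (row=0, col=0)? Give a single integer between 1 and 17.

z_0 = 0 + 0i, c = -2.0000 + 0.0600i
Iter 1: z = -2.0000 + 0.0600i, |z|^2 = 4.0036
Escaped at iteration 1

Answer: 1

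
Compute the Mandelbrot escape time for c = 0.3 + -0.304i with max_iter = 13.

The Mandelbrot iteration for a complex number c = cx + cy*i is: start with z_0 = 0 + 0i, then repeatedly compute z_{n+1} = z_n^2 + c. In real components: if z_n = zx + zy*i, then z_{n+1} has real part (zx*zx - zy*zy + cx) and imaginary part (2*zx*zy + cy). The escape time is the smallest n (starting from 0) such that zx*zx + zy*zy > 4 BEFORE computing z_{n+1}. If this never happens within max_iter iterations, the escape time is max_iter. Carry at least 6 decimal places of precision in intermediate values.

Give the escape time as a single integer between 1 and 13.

z_0 = 0 + 0i, c = 0.3000 + -0.3040i
Iter 1: z = 0.3000 + -0.3040i, |z|^2 = 0.1824
Iter 2: z = 0.2976 + -0.4864i, |z|^2 = 0.3251
Iter 3: z = 0.1520 + -0.5935i, |z|^2 = 0.3753
Iter 4: z = -0.0291 + -0.4844i, |z|^2 = 0.2355
Iter 5: z = 0.0662 + -0.2758i, |z|^2 = 0.0804
Iter 6: z = 0.2283 + -0.3405i, |z|^2 = 0.1681
Iter 7: z = 0.2362 + -0.4595i, |z|^2 = 0.2669
Iter 8: z = 0.1446 + -0.5211i, |z|^2 = 0.2924
Iter 9: z = 0.0494 + -0.4547i, |z|^2 = 0.2092
Iter 10: z = 0.0957 + -0.3489i, |z|^2 = 0.1309
Iter 11: z = 0.1874 + -0.3708i, |z|^2 = 0.1726
Iter 12: z = 0.1976 + -0.4430i, |z|^2 = 0.2353

Answer: 13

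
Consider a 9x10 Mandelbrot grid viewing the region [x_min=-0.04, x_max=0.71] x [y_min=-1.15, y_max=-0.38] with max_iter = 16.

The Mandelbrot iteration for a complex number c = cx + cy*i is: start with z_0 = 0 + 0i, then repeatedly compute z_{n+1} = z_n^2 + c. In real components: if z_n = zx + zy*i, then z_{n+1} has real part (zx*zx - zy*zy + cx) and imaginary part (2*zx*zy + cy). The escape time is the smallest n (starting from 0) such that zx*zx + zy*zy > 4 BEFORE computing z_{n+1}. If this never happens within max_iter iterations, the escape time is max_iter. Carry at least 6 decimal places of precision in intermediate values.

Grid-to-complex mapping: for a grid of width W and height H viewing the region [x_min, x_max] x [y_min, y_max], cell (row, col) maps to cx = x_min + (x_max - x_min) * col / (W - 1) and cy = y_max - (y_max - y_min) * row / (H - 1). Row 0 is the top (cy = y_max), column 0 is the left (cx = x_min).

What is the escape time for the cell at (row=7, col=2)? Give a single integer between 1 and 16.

z_0 = 0 + 0i, c = 0.1475 + -0.9789i
Iter 1: z = 0.1475 + -0.9789i, |z|^2 = 0.9800
Iter 2: z = -0.7890 + -1.2677i, |z|^2 = 2.2294
Iter 3: z = -0.8370 + 1.0214i, |z|^2 = 1.7438
Iter 4: z = -0.1952 + -2.6887i, |z|^2 = 7.2672
Escaped at iteration 4

Answer: 4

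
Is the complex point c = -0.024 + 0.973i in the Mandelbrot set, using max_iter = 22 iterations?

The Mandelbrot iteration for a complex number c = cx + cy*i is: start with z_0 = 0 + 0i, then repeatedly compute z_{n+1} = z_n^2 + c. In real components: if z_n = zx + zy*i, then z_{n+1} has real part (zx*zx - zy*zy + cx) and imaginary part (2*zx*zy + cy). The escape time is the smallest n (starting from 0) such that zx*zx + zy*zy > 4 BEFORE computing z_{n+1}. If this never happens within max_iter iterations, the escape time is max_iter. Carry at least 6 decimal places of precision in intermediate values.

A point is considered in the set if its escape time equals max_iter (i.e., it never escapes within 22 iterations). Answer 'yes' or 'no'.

Answer: no

Derivation:
z_0 = 0 + 0i, c = -0.0240 + 0.9730i
Iter 1: z = -0.0240 + 0.9730i, |z|^2 = 0.9473
Iter 2: z = -0.9702 + 0.9263i, |z|^2 = 1.7992
Iter 3: z = 0.0592 + -0.8243i, |z|^2 = 0.6830
Iter 4: z = -0.7000 + 0.8754i, |z|^2 = 1.2564
Iter 5: z = -0.3005 + -0.2526i, |z|^2 = 0.1541
Iter 6: z = 0.0025 + 1.1248i, |z|^2 = 1.2651
Iter 7: z = -1.2891 + 0.9786i, |z|^2 = 2.6194
Iter 8: z = 0.6802 + -1.5500i, |z|^2 = 2.8651
Iter 9: z = -1.9639 + -1.1355i, |z|^2 = 5.1464
Escaped at iteration 9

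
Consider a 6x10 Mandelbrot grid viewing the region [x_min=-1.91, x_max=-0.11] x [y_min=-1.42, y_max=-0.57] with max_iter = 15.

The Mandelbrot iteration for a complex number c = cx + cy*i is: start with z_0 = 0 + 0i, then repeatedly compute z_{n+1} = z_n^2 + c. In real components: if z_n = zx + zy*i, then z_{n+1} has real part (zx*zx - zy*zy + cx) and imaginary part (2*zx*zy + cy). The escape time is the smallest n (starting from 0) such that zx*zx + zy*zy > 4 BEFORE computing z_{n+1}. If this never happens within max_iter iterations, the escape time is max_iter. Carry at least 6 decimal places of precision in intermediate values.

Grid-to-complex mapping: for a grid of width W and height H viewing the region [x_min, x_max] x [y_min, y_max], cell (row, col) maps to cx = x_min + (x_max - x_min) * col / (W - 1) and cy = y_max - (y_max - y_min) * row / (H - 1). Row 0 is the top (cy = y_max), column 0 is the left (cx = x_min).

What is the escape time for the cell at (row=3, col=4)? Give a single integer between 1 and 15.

z_0 = 0 + 0i, c = -0.4700 + -0.8533i
Iter 1: z = -0.4700 + -0.8533i, |z|^2 = 0.9491
Iter 2: z = -0.9773 + -0.0512i, |z|^2 = 0.9577
Iter 3: z = 0.4825 + -0.7533i, |z|^2 = 0.8002
Iter 4: z = -0.8046 + -1.5802i, |z|^2 = 3.1443
Iter 5: z = -2.3194 + 1.6896i, |z|^2 = 8.2345
Escaped at iteration 5

Answer: 5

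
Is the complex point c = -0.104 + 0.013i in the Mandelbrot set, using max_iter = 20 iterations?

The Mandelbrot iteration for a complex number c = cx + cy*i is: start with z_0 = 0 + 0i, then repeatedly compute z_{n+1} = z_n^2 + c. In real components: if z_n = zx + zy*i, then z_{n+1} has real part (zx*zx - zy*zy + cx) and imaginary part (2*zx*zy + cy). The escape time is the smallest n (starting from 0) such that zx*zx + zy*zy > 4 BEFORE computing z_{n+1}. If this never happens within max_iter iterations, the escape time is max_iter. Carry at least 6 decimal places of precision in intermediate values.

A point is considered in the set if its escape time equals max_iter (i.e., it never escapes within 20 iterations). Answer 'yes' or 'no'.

Answer: yes

Derivation:
z_0 = 0 + 0i, c = -0.1040 + 0.0130i
Iter 1: z = -0.1040 + 0.0130i, |z|^2 = 0.0110
Iter 2: z = -0.0934 + 0.0103i, |z|^2 = 0.0088
Iter 3: z = -0.0954 + 0.0111i, |z|^2 = 0.0092
Iter 4: z = -0.0950 + 0.0109i, |z|^2 = 0.0091
Iter 5: z = -0.0951 + 0.0109i, |z|^2 = 0.0092
Iter 6: z = -0.0951 + 0.0109i, |z|^2 = 0.0092
Iter 7: z = -0.0951 + 0.0109i, |z|^2 = 0.0092
Iter 8: z = -0.0951 + 0.0109i, |z|^2 = 0.0092
Iter 9: z = -0.0951 + 0.0109i, |z|^2 = 0.0092
Iter 10: z = -0.0951 + 0.0109i, |z|^2 = 0.0092
Iter 11: z = -0.0951 + 0.0109i, |z|^2 = 0.0092
Iter 12: z = -0.0951 + 0.0109i, |z|^2 = 0.0092
Iter 13: z = -0.0951 + 0.0109i, |z|^2 = 0.0092
Iter 14: z = -0.0951 + 0.0109i, |z|^2 = 0.0092
Iter 15: z = -0.0951 + 0.0109i, |z|^2 = 0.0092
Iter 16: z = -0.0951 + 0.0109i, |z|^2 = 0.0092
Iter 17: z = -0.0951 + 0.0109i, |z|^2 = 0.0092
Iter 18: z = -0.0951 + 0.0109i, |z|^2 = 0.0092
Iter 19: z = -0.0951 + 0.0109i, |z|^2 = 0.0092
Did not escape in 20 iterations → in set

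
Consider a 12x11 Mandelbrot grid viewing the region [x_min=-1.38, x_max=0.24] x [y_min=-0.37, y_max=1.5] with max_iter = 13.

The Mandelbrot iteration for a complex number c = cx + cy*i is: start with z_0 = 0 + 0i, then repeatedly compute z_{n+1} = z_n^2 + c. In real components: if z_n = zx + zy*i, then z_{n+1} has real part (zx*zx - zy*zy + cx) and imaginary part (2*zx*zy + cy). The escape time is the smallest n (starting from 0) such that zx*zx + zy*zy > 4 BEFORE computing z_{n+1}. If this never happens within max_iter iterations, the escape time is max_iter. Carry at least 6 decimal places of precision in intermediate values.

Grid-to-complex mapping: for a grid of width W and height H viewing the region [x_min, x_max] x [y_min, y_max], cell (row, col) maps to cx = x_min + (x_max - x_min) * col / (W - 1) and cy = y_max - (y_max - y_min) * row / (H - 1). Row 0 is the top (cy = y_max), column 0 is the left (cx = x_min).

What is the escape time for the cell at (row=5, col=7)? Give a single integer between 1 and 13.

z_0 = 0 + 0i, c = -0.3491 + 0.5650i
Iter 1: z = -0.3491 + 0.5650i, |z|^2 = 0.4411
Iter 2: z = -0.5465 + 0.1705i, |z|^2 = 0.3277
Iter 3: z = -0.0796 + 0.3786i, |z|^2 = 0.1497
Iter 4: z = -0.4861 + 0.5048i, |z|^2 = 0.4911
Iter 5: z = -0.3676 + 0.0743i, |z|^2 = 0.1406
Iter 6: z = -0.2195 + 0.5104i, |z|^2 = 0.3087
Iter 7: z = -0.5614 + 0.3409i, |z|^2 = 0.4314
Iter 8: z = -0.1501 + 0.1822i, |z|^2 = 0.0557
Iter 9: z = -0.3598 + 0.5103i, |z|^2 = 0.3898
Iter 10: z = -0.4801 + 0.1978i, |z|^2 = 0.2696
Iter 11: z = -0.1578 + 0.3750i, |z|^2 = 0.1655
Iter 12: z = -0.4649 + 0.4467i, |z|^2 = 0.4156

Answer: 13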